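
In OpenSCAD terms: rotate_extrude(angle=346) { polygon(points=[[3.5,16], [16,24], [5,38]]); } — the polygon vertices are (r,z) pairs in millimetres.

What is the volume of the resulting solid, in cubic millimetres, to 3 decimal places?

Profile (r,z), 3 vertices: (3.5,16) (16,24) (5,38)
edge 0: (3.5,16)→(16,24)  cross = 3.5·24 − 16·16 = -172.0000; (r_i+r_j)·cross = 19.5·-172.0000 = -3354.0000
edge 1: (16,24)→(5,38)  cross = 16·38 − 5·24 = 488.0000; (r_i+r_j)·cross = 21·488.0000 = 10248.0000
edge 2: (5,38)→(3.5,16)  cross = 5·16 − 3.5·38 = -53.0000; (r_i+r_j)·cross = 8.5·-53.0000 = -450.5000
Σcross = 263.0000 → A = |Σcross|/2 = 131.5000 mm²
Σ(r_i+r_j)·cross = 6443.5000 → first moment M = |Σ|/6 = 1073.9167
R_c = M/A = 1073.9167/131.5000 = 8.1667 mm
θ = 346° = 6.038839 rad
V = θ·R_c·A = 6.038839·8.1667·131.5000 = 6485.210 mm³

Volume = 6485.210 mm³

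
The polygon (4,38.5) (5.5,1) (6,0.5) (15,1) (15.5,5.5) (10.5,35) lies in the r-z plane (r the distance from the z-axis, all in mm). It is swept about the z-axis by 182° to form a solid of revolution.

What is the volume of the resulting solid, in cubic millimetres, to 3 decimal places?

Profile (r,z), 6 vertices: (4,38.5) (5.5,1) (6,0.5) (15,1) (15.5,5.5) (10.5,35)
edge 0: (4,38.5)→(5.5,1)  cross = 4·1 − 5.5·38.5 = -207.7500; (r_i+r_j)·cross = 9.5·-207.7500 = -1973.6250
edge 1: (5.5,1)→(6,0.5)  cross = 5.5·0.5 − 6·1 = -3.2500; (r_i+r_j)·cross = 11.5·-3.2500 = -37.3750
edge 2: (6,0.5)→(15,1)  cross = 6·1 − 15·0.5 = -1.5000; (r_i+r_j)·cross = 21·-1.5000 = -31.5000
edge 3: (15,1)→(15.5,5.5)  cross = 15·5.5 − 15.5·1 = 67.0000; (r_i+r_j)·cross = 30.5·67.0000 = 2043.5000
edge 4: (15.5,5.5)→(10.5,35)  cross = 15.5·35 − 10.5·5.5 = 484.7500; (r_i+r_j)·cross = 26·484.7500 = 12603.5000
edge 5: (10.5,35)→(4,38.5)  cross = 10.5·38.5 − 4·35 = 264.2500; (r_i+r_j)·cross = 14.5·264.2500 = 3831.6250
Σcross = 603.5000 → A = |Σcross|/2 = 301.7500 mm²
Σ(r_i+r_j)·cross = 16436.1250 → first moment M = |Σ|/6 = 2739.3542
R_c = M/A = 2739.3542/301.7500 = 9.0782 mm
θ = 182° = 3.176499 rad
V = θ·R_c·A = 3.176499·9.0782·301.7500 = 8701.556 mm³

Volume = 8701.556 mm³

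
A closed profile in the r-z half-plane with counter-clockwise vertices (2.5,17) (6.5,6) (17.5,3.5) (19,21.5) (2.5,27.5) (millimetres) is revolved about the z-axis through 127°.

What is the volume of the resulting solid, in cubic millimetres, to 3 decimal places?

Volume = 6804.587 mm³

Profile (r,z), 5 vertices: (2.5,17) (6.5,6) (17.5,3.5) (19,21.5) (2.5,27.5)
edge 0: (2.5,17)→(6.5,6)  cross = 2.5·6 − 6.5·17 = -95.5000; (r_i+r_j)·cross = 9·-95.5000 = -859.5000
edge 1: (6.5,6)→(17.5,3.5)  cross = 6.5·3.5 − 17.5·6 = -82.2500; (r_i+r_j)·cross = 24·-82.2500 = -1974.0000
edge 2: (17.5,3.5)→(19,21.5)  cross = 17.5·21.5 − 19·3.5 = 309.7500; (r_i+r_j)·cross = 36.5·309.7500 = 11305.8750
edge 3: (19,21.5)→(2.5,27.5)  cross = 19·27.5 − 2.5·21.5 = 468.7500; (r_i+r_j)·cross = 21.5·468.7500 = 10078.1250
edge 4: (2.5,27.5)→(2.5,17)  cross = 2.5·17 − 2.5·27.5 = -26.2500; (r_i+r_j)·cross = 5·-26.2500 = -131.2500
Σcross = 574.5000 → A = |Σcross|/2 = 287.2500 mm²
Σ(r_i+r_j)·cross = 18419.2500 → first moment M = |Σ|/6 = 3069.8750
R_c = M/A = 3069.8750/287.2500 = 10.6871 mm
θ = 127° = 2.216568 rad
V = θ·R_c·A = 2.216568·10.6871·287.2500 = 6804.587 mm³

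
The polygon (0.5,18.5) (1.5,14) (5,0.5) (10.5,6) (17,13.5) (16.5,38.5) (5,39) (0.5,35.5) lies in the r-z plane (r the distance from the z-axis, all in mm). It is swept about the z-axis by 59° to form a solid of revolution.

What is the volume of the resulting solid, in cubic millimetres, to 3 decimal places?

Volume = 4463.212 mm³

Profile (r,z), 8 vertices: (0.5,18.5) (1.5,14) (5,0.5) (10.5,6) (17,13.5) (16.5,38.5) (5,39) (0.5,35.5)
edge 0: (0.5,18.5)→(1.5,14)  cross = 0.5·14 − 1.5·18.5 = -20.7500; (r_i+r_j)·cross = 2·-20.7500 = -41.5000
edge 1: (1.5,14)→(5,0.5)  cross = 1.5·0.5 − 5·14 = -69.2500; (r_i+r_j)·cross = 6.5·-69.2500 = -450.1250
edge 2: (5,0.5)→(10.5,6)  cross = 5·6 − 10.5·0.5 = 24.7500; (r_i+r_j)·cross = 15.5·24.7500 = 383.6250
edge 3: (10.5,6)→(17,13.5)  cross = 10.5·13.5 − 17·6 = 39.7500; (r_i+r_j)·cross = 27.5·39.7500 = 1093.1250
edge 4: (17,13.5)→(16.5,38.5)  cross = 17·38.5 − 16.5·13.5 = 431.7500; (r_i+r_j)·cross = 33.5·431.7500 = 14463.6250
edge 5: (16.5,38.5)→(5,39)  cross = 16.5·39 − 5·38.5 = 451.0000; (r_i+r_j)·cross = 21.5·451.0000 = 9696.5000
edge 6: (5,39)→(0.5,35.5)  cross = 5·35.5 − 0.5·39 = 158.0000; (r_i+r_j)·cross = 5.5·158.0000 = 869.0000
edge 7: (0.5,35.5)→(0.5,18.5)  cross = 0.5·18.5 − 0.5·35.5 = -8.5000; (r_i+r_j)·cross = 1·-8.5000 = -8.5000
Σcross = 1006.7500 → A = |Σcross|/2 = 503.3750 mm²
Σ(r_i+r_j)·cross = 26005.7500 → first moment M = |Σ|/6 = 4334.2917
R_c = M/A = 4334.2917/503.3750 = 8.6105 mm
θ = 59° = 1.029744 rad
V = θ·R_c·A = 1.029744·8.6105·503.3750 = 4463.212 mm³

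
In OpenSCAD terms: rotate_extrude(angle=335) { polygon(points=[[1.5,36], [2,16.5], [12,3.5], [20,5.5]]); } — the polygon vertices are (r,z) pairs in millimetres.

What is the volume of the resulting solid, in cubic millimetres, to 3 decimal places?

Volume = 12020.399 mm³

Profile (r,z), 4 vertices: (1.5,36) (2,16.5) (12,3.5) (20,5.5)
edge 0: (1.5,36)→(2,16.5)  cross = 1.5·16.5 − 2·36 = -47.2500; (r_i+r_j)·cross = 3.5·-47.2500 = -165.3750
edge 1: (2,16.5)→(12,3.5)  cross = 2·3.5 − 12·16.5 = -191.0000; (r_i+r_j)·cross = 14·-191.0000 = -2674.0000
edge 2: (12,3.5)→(20,5.5)  cross = 12·5.5 − 20·3.5 = -4.0000; (r_i+r_j)·cross = 32·-4.0000 = -128.0000
edge 3: (20,5.5)→(1.5,36)  cross = 20·36 − 1.5·5.5 = 711.7500; (r_i+r_j)·cross = 21.5·711.7500 = 15302.6250
Σcross = 469.5000 → A = |Σcross|/2 = 234.7500 mm²
Σ(r_i+r_j)·cross = 12335.2500 → first moment M = |Σ|/6 = 2055.8750
R_c = M/A = 2055.8750/234.7500 = 8.7577 mm
θ = 335° = 5.846853 rad
V = θ·R_c·A = 5.846853·8.7577·234.7500 = 12020.399 mm³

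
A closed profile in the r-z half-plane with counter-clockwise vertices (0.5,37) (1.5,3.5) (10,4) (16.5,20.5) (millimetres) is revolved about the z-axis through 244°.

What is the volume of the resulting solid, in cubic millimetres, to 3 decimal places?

Volume = 9544.062 mm³

Profile (r,z), 4 vertices: (0.5,37) (1.5,3.5) (10,4) (16.5,20.5)
edge 0: (0.5,37)→(1.5,3.5)  cross = 0.5·3.5 − 1.5·37 = -53.7500; (r_i+r_j)·cross = 2·-53.7500 = -107.5000
edge 1: (1.5,3.5)→(10,4)  cross = 1.5·4 − 10·3.5 = -29.0000; (r_i+r_j)·cross = 11.5·-29.0000 = -333.5000
edge 2: (10,4)→(16.5,20.5)  cross = 10·20.5 − 16.5·4 = 139.0000; (r_i+r_j)·cross = 26.5·139.0000 = 3683.5000
edge 3: (16.5,20.5)→(0.5,37)  cross = 16.5·37 − 0.5·20.5 = 600.2500; (r_i+r_j)·cross = 17·600.2500 = 10204.2500
Σcross = 656.5000 → A = |Σcross|/2 = 328.2500 mm²
Σ(r_i+r_j)·cross = 13446.7500 → first moment M = |Σ|/6 = 2241.1250
R_c = M/A = 2241.1250/328.2500 = 6.8275 mm
θ = 244° = 4.258603 rad
V = θ·R_c·A = 4.258603·6.8275·328.2500 = 9544.062 mm³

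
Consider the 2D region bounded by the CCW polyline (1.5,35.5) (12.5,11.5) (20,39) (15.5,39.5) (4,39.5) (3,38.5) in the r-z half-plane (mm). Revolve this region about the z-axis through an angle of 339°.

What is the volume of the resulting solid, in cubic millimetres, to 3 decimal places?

Profile (r,z), 6 vertices: (1.5,35.5) (12.5,11.5) (20,39) (15.5,39.5) (4,39.5) (3,38.5)
edge 0: (1.5,35.5)→(12.5,11.5)  cross = 1.5·11.5 − 12.5·35.5 = -426.5000; (r_i+r_j)·cross = 14·-426.5000 = -5971.0000
edge 1: (12.5,11.5)→(20,39)  cross = 12.5·39 − 20·11.5 = 257.5000; (r_i+r_j)·cross = 32.5·257.5000 = 8368.7500
edge 2: (20,39)→(15.5,39.5)  cross = 20·39.5 − 15.5·39 = 185.5000; (r_i+r_j)·cross = 35.5·185.5000 = 6585.2500
edge 3: (15.5,39.5)→(4,39.5)  cross = 15.5·39.5 − 4·39.5 = 454.2500; (r_i+r_j)·cross = 19.5·454.2500 = 8857.8750
edge 4: (4,39.5)→(3,38.5)  cross = 4·38.5 − 3·39.5 = 35.5000; (r_i+r_j)·cross = 7·35.5000 = 248.5000
edge 5: (3,38.5)→(1.5,35.5)  cross = 3·35.5 − 1.5·38.5 = 48.7500; (r_i+r_j)·cross = 4.5·48.7500 = 219.3750
Σcross = 555.0000 → A = |Σcross|/2 = 277.5000 mm²
Σ(r_i+r_j)·cross = 18308.7500 → first moment M = |Σ|/6 = 3051.4583
R_c = M/A = 3051.4583/277.5000 = 10.9962 mm
θ = 339° = 5.916666 rad
V = θ·R_c·A = 5.916666·10.9962·277.5000 = 18054.460 mm³

Volume = 18054.460 mm³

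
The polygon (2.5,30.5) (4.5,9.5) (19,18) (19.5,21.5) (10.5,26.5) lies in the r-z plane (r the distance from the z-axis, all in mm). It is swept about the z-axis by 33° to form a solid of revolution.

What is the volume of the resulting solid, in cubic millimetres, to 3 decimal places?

Profile (r,z), 5 vertices: (2.5,30.5) (4.5,9.5) (19,18) (19.5,21.5) (10.5,26.5)
edge 0: (2.5,30.5)→(4.5,9.5)  cross = 2.5·9.5 − 4.5·30.5 = -113.5000; (r_i+r_j)·cross = 7·-113.5000 = -794.5000
edge 1: (4.5,9.5)→(19,18)  cross = 4.5·18 − 19·9.5 = -99.5000; (r_i+r_j)·cross = 23.5·-99.5000 = -2338.2500
edge 2: (19,18)→(19.5,21.5)  cross = 19·21.5 − 19.5·18 = 57.5000; (r_i+r_j)·cross = 38.5·57.5000 = 2213.7500
edge 3: (19.5,21.5)→(10.5,26.5)  cross = 19.5·26.5 − 10.5·21.5 = 291.0000; (r_i+r_j)·cross = 30·291.0000 = 8730.0000
edge 4: (10.5,26.5)→(2.5,30.5)  cross = 10.5·30.5 − 2.5·26.5 = 254.0000; (r_i+r_j)·cross = 13·254.0000 = 3302.0000
Σcross = 389.5000 → A = |Σcross|/2 = 194.7500 mm²
Σ(r_i+r_j)·cross = 11113.0000 → first moment M = |Σ|/6 = 1852.1667
R_c = M/A = 1852.1667/194.7500 = 9.5105 mm
θ = 33° = 0.575959 rad
V = θ·R_c·A = 0.575959·9.5105·194.7500 = 1066.771 mm³

Volume = 1066.771 mm³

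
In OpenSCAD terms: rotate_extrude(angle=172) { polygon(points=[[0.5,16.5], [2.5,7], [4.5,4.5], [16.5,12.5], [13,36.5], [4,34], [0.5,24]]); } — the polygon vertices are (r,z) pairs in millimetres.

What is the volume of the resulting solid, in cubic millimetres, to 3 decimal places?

Profile (r,z), 7 vertices: (0.5,16.5) (2.5,7) (4.5,4.5) (16.5,12.5) (13,36.5) (4,34) (0.5,24)
edge 0: (0.5,16.5)→(2.5,7)  cross = 0.5·7 − 2.5·16.5 = -37.7500; (r_i+r_j)·cross = 3·-37.7500 = -113.2500
edge 1: (2.5,7)→(4.5,4.5)  cross = 2.5·4.5 − 4.5·7 = -20.2500; (r_i+r_j)·cross = 7·-20.2500 = -141.7500
edge 2: (4.5,4.5)→(16.5,12.5)  cross = 4.5·12.5 − 16.5·4.5 = -18.0000; (r_i+r_j)·cross = 21·-18.0000 = -378.0000
edge 3: (16.5,12.5)→(13,36.5)  cross = 16.5·36.5 − 13·12.5 = 439.7500; (r_i+r_j)·cross = 29.5·439.7500 = 12972.6250
edge 4: (13,36.5)→(4,34)  cross = 13·34 − 4·36.5 = 296.0000; (r_i+r_j)·cross = 17·296.0000 = 5032.0000
edge 5: (4,34)→(0.5,24)  cross = 4·24 − 0.5·34 = 79.0000; (r_i+r_j)·cross = 4.5·79.0000 = 355.5000
edge 6: (0.5,24)→(0.5,16.5)  cross = 0.5·16.5 − 0.5·24 = -3.7500; (r_i+r_j)·cross = 1·-3.7500 = -3.7500
Σcross = 735.0000 → A = |Σcross|/2 = 367.5000 mm²
Σ(r_i+r_j)·cross = 17723.3750 → first moment M = |Σ|/6 = 2953.8958
R_c = M/A = 2953.8958/367.5000 = 8.0378 mm
θ = 172° = 3.001966 rad
V = θ·R_c·A = 3.001966·8.0378·367.5000 = 8867.496 mm³

Volume = 8867.496 mm³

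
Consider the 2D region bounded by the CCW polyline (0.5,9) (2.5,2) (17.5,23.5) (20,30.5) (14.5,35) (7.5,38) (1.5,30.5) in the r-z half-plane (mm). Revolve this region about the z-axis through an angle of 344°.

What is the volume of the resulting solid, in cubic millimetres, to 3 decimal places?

Profile (r,z), 7 vertices: (0.5,9) (2.5,2) (17.5,23.5) (20,30.5) (14.5,35) (7.5,38) (1.5,30.5)
edge 0: (0.5,9)→(2.5,2)  cross = 0.5·2 − 2.5·9 = -21.5000; (r_i+r_j)·cross = 3·-21.5000 = -64.5000
edge 1: (2.5,2)→(17.5,23.5)  cross = 2.5·23.5 − 17.5·2 = 23.7500; (r_i+r_j)·cross = 20·23.7500 = 475.0000
edge 2: (17.5,23.5)→(20,30.5)  cross = 17.5·30.5 − 20·23.5 = 63.7500; (r_i+r_j)·cross = 37.5·63.7500 = 2390.6250
edge 3: (20,30.5)→(14.5,35)  cross = 20·35 − 14.5·30.5 = 257.7500; (r_i+r_j)·cross = 34.5·257.7500 = 8892.3750
edge 4: (14.5,35)→(7.5,38)  cross = 14.5·38 − 7.5·35 = 288.5000; (r_i+r_j)·cross = 22·288.5000 = 6347.0000
edge 5: (7.5,38)→(1.5,30.5)  cross = 7.5·30.5 − 1.5·38 = 171.7500; (r_i+r_j)·cross = 9·171.7500 = 1545.7500
edge 6: (1.5,30.5)→(0.5,9)  cross = 1.5·9 − 0.5·30.5 = -1.7500; (r_i+r_j)·cross = 2·-1.7500 = -3.5000
Σcross = 782.2500 → A = |Σcross|/2 = 391.1250 mm²
Σ(r_i+r_j)·cross = 19582.7500 → first moment M = |Σ|/6 = 3263.7917
R_c = M/A = 3263.7917/391.1250 = 8.3446 mm
θ = 344° = 6.003933 rad
V = θ·R_c·A = 6.003933·8.3446·391.1250 = 19595.585 mm³

Volume = 19595.585 mm³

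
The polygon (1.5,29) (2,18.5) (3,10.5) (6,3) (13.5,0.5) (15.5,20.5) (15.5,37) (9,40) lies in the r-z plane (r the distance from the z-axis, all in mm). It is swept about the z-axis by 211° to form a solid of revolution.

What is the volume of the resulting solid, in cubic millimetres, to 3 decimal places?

Profile (r,z), 8 vertices: (1.5,29) (2,18.5) (3,10.5) (6,3) (13.5,0.5) (15.5,20.5) (15.5,37) (9,40)
edge 0: (1.5,29)→(2,18.5)  cross = 1.5·18.5 − 2·29 = -30.2500; (r_i+r_j)·cross = 3.5·-30.2500 = -105.8750
edge 1: (2,18.5)→(3,10.5)  cross = 2·10.5 − 3·18.5 = -34.5000; (r_i+r_j)·cross = 5·-34.5000 = -172.5000
edge 2: (3,10.5)→(6,3)  cross = 3·3 − 6·10.5 = -54.0000; (r_i+r_j)·cross = 9·-54.0000 = -486.0000
edge 3: (6,3)→(13.5,0.5)  cross = 6·0.5 − 13.5·3 = -37.5000; (r_i+r_j)·cross = 19.5·-37.5000 = -731.2500
edge 4: (13.5,0.5)→(15.5,20.5)  cross = 13.5·20.5 − 15.5·0.5 = 269.0000; (r_i+r_j)·cross = 29·269.0000 = 7801.0000
edge 5: (15.5,20.5)→(15.5,37)  cross = 15.5·37 − 15.5·20.5 = 255.7500; (r_i+r_j)·cross = 31·255.7500 = 7928.2500
edge 6: (15.5,37)→(9,40)  cross = 15.5·40 − 9·37 = 287.0000; (r_i+r_j)·cross = 24.5·287.0000 = 7031.5000
edge 7: (9,40)→(1.5,29)  cross = 9·29 − 1.5·40 = 201.0000; (r_i+r_j)·cross = 10.5·201.0000 = 2110.5000
Σcross = 856.5000 → A = |Σcross|/2 = 428.2500 mm²
Σ(r_i+r_j)·cross = 23375.6250 → first moment M = |Σ|/6 = 3895.9375
R_c = M/A = 3895.9375/428.2500 = 9.0973 mm
θ = 211° = 3.682645 rad
V = θ·R_c·A = 3.682645·9.0973·428.2500 = 14347.354 mm³

Volume = 14347.354 mm³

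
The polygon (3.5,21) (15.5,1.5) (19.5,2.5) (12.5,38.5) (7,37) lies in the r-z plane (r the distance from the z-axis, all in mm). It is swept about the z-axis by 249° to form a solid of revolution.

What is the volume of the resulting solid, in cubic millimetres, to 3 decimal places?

Volume = 15369.169 mm³

Profile (r,z), 5 vertices: (3.5,21) (15.5,1.5) (19.5,2.5) (12.5,38.5) (7,37)
edge 0: (3.5,21)→(15.5,1.5)  cross = 3.5·1.5 − 15.5·21 = -320.2500; (r_i+r_j)·cross = 19·-320.2500 = -6084.7500
edge 1: (15.5,1.5)→(19.5,2.5)  cross = 15.5·2.5 − 19.5·1.5 = 9.5000; (r_i+r_j)·cross = 35·9.5000 = 332.5000
edge 2: (19.5,2.5)→(12.5,38.5)  cross = 19.5·38.5 − 12.5·2.5 = 719.5000; (r_i+r_j)·cross = 32·719.5000 = 23024.0000
edge 3: (12.5,38.5)→(7,37)  cross = 12.5·37 − 7·38.5 = 193.0000; (r_i+r_j)·cross = 19.5·193.0000 = 3763.5000
edge 4: (7,37)→(3.5,21)  cross = 7·21 − 3.5·37 = 17.5000; (r_i+r_j)·cross = 10.5·17.5000 = 183.7500
Σcross = 619.2500 → A = |Σcross|/2 = 309.6250 mm²
Σ(r_i+r_j)·cross = 21219.0000 → first moment M = |Σ|/6 = 3536.5000
R_c = M/A = 3536.5000/309.6250 = 11.4219 mm
θ = 249° = 4.345870 rad
V = θ·R_c·A = 4.345870·11.4219·309.6250 = 15369.169 mm³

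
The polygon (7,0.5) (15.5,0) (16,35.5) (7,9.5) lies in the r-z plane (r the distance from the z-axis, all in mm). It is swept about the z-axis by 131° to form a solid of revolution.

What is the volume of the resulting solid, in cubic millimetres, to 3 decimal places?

Profile (r,z), 4 vertices: (7,0.5) (15.5,0) (16,35.5) (7,9.5)
edge 0: (7,0.5)→(15.5,0)  cross = 7·0 − 15.5·0.5 = -7.7500; (r_i+r_j)·cross = 22.5·-7.7500 = -174.3750
edge 1: (15.5,0)→(16,35.5)  cross = 15.5·35.5 − 16·0 = 550.2500; (r_i+r_j)·cross = 31.5·550.2500 = 17332.8750
edge 2: (16,35.5)→(7,9.5)  cross = 16·9.5 − 7·35.5 = -96.5000; (r_i+r_j)·cross = 23·-96.5000 = -2219.5000
edge 3: (7,9.5)→(7,0.5)  cross = 7·0.5 − 7·9.5 = -63.0000; (r_i+r_j)·cross = 14·-63.0000 = -882.0000
Σcross = 383.0000 → A = |Σcross|/2 = 191.5000 mm²
Σ(r_i+r_j)·cross = 14057.0000 → first moment M = |Σ|/6 = 2342.8333
R_c = M/A = 2342.8333/191.5000 = 12.2341 mm
θ = 131° = 2.286381 rad
V = θ·R_c·A = 2.286381·12.2341·191.5000 = 5356.610 mm³

Volume = 5356.610 mm³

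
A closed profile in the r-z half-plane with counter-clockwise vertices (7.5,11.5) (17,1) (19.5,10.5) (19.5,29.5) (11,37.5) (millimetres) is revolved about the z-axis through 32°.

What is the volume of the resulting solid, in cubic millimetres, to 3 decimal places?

Volume = 2344.792 mm³

Profile (r,z), 5 vertices: (7.5,11.5) (17,1) (19.5,10.5) (19.5,29.5) (11,37.5)
edge 0: (7.5,11.5)→(17,1)  cross = 7.5·1 − 17·11.5 = -188.0000; (r_i+r_j)·cross = 24.5·-188.0000 = -4606.0000
edge 1: (17,1)→(19.5,10.5)  cross = 17·10.5 − 19.5·1 = 159.0000; (r_i+r_j)·cross = 36.5·159.0000 = 5803.5000
edge 2: (19.5,10.5)→(19.5,29.5)  cross = 19.5·29.5 − 19.5·10.5 = 370.5000; (r_i+r_j)·cross = 39·370.5000 = 14449.5000
edge 3: (19.5,29.5)→(11,37.5)  cross = 19.5·37.5 − 11·29.5 = 406.7500; (r_i+r_j)·cross = 30.5·406.7500 = 12405.8750
edge 4: (11,37.5)→(7.5,11.5)  cross = 11·11.5 − 7.5·37.5 = -154.7500; (r_i+r_j)·cross = 18.5·-154.7500 = -2862.8750
Σcross = 593.5000 → A = |Σcross|/2 = 296.7500 mm²
Σ(r_i+r_j)·cross = 25190.0000 → first moment M = |Σ|/6 = 4198.3333
R_c = M/A = 4198.3333/296.7500 = 14.1477 mm
θ = 32° = 0.558505 rad
V = θ·R_c·A = 0.558505·14.1477·296.7500 = 2344.792 mm³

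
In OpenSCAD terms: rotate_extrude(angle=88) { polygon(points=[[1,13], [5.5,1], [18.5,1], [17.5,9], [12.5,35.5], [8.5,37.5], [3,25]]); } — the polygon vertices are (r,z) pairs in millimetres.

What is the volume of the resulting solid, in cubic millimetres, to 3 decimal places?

Volume = 6289.277 mm³

Profile (r,z), 7 vertices: (1,13) (5.5,1) (18.5,1) (17.5,9) (12.5,35.5) (8.5,37.5) (3,25)
edge 0: (1,13)→(5.5,1)  cross = 1·1 − 5.5·13 = -70.5000; (r_i+r_j)·cross = 6.5·-70.5000 = -458.2500
edge 1: (5.5,1)→(18.5,1)  cross = 5.5·1 − 18.5·1 = -13.0000; (r_i+r_j)·cross = 24·-13.0000 = -312.0000
edge 2: (18.5,1)→(17.5,9)  cross = 18.5·9 − 17.5·1 = 149.0000; (r_i+r_j)·cross = 36·149.0000 = 5364.0000
edge 3: (17.5,9)→(12.5,35.5)  cross = 17.5·35.5 − 12.5·9 = 508.7500; (r_i+r_j)·cross = 30·508.7500 = 15262.5000
edge 4: (12.5,35.5)→(8.5,37.5)  cross = 12.5·37.5 − 8.5·35.5 = 167.0000; (r_i+r_j)·cross = 21·167.0000 = 3507.0000
edge 5: (8.5,37.5)→(3,25)  cross = 8.5·25 − 3·37.5 = 100.0000; (r_i+r_j)·cross = 11.5·100.0000 = 1150.0000
edge 6: (3,25)→(1,13)  cross = 3·13 − 1·25 = 14.0000; (r_i+r_j)·cross = 4·14.0000 = 56.0000
Σcross = 855.2500 → A = |Σcross|/2 = 427.6250 mm²
Σ(r_i+r_j)·cross = 24569.2500 → first moment M = |Σ|/6 = 4094.8750
R_c = M/A = 4094.8750/427.6250 = 9.5759 mm
θ = 88° = 1.535890 rad
V = θ·R_c·A = 1.535890·9.5759·427.6250 = 6289.277 mm³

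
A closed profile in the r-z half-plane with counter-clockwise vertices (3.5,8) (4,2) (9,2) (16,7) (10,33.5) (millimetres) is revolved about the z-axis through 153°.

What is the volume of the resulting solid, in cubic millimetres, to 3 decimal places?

Volume = 5372.140 mm³

Profile (r,z), 5 vertices: (3.5,8) (4,2) (9,2) (16,7) (10,33.5)
edge 0: (3.5,8)→(4,2)  cross = 3.5·2 − 4·8 = -25.0000; (r_i+r_j)·cross = 7.5·-25.0000 = -187.5000
edge 1: (4,2)→(9,2)  cross = 4·2 − 9·2 = -10.0000; (r_i+r_j)·cross = 13·-10.0000 = -130.0000
edge 2: (9,2)→(16,7)  cross = 9·7 − 16·2 = 31.0000; (r_i+r_j)·cross = 25·31.0000 = 775.0000
edge 3: (16,7)→(10,33.5)  cross = 16·33.5 − 10·7 = 466.0000; (r_i+r_j)·cross = 26·466.0000 = 12116.0000
edge 4: (10,33.5)→(3.5,8)  cross = 10·8 − 3.5·33.5 = -37.2500; (r_i+r_j)·cross = 13.5·-37.2500 = -502.8750
Σcross = 424.7500 → A = |Σcross|/2 = 212.3750 mm²
Σ(r_i+r_j)·cross = 12070.6250 → first moment M = |Σ|/6 = 2011.7708
R_c = M/A = 2011.7708/212.3750 = 9.4727 mm
θ = 153° = 2.670354 rad
V = θ·R_c·A = 2.670354·9.4727·212.3750 = 5372.140 mm³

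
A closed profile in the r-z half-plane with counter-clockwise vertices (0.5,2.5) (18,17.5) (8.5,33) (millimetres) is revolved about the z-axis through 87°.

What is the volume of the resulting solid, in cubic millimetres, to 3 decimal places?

Profile (r,z), 3 vertices: (0.5,2.5) (18,17.5) (8.5,33)
edge 0: (0.5,2.5)→(18,17.5)  cross = 0.5·17.5 − 18·2.5 = -36.2500; (r_i+r_j)·cross = 18.5·-36.2500 = -670.6250
edge 1: (18,17.5)→(8.5,33)  cross = 18·33 − 8.5·17.5 = 445.2500; (r_i+r_j)·cross = 26.5·445.2500 = 11799.1250
edge 2: (8.5,33)→(0.5,2.5)  cross = 8.5·2.5 − 0.5·33 = 4.7500; (r_i+r_j)·cross = 9·4.7500 = 42.7500
Σcross = 413.7500 → A = |Σcross|/2 = 206.8750 mm²
Σ(r_i+r_j)·cross = 11171.2500 → first moment M = |Σ|/6 = 1861.8750
R_c = M/A = 1861.8750/206.8750 = 9.0000 mm
θ = 87° = 1.518436 rad
V = θ·R_c·A = 1.518436·9.0000·206.8750 = 2827.139 mm³

Volume = 2827.139 mm³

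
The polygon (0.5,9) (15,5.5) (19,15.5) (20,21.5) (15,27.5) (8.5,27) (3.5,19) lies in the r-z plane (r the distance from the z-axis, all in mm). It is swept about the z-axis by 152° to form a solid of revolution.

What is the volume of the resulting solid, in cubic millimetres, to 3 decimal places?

Profile (r,z), 7 vertices: (0.5,9) (15,5.5) (19,15.5) (20,21.5) (15,27.5) (8.5,27) (3.5,19)
edge 0: (0.5,9)→(15,5.5)  cross = 0.5·5.5 − 15·9 = -132.2500; (r_i+r_j)·cross = 15.5·-132.2500 = -2049.8750
edge 1: (15,5.5)→(19,15.5)  cross = 15·15.5 − 19·5.5 = 128.0000; (r_i+r_j)·cross = 34·128.0000 = 4352.0000
edge 2: (19,15.5)→(20,21.5)  cross = 19·21.5 − 20·15.5 = 98.5000; (r_i+r_j)·cross = 39·98.5000 = 3841.5000
edge 3: (20,21.5)→(15,27.5)  cross = 20·27.5 − 15·21.5 = 227.5000; (r_i+r_j)·cross = 35·227.5000 = 7962.5000
edge 4: (15,27.5)→(8.5,27)  cross = 15·27 − 8.5·27.5 = 171.2500; (r_i+r_j)·cross = 23.5·171.2500 = 4024.3750
edge 5: (8.5,27)→(3.5,19)  cross = 8.5·19 − 3.5·27 = 67.0000; (r_i+r_j)·cross = 12·67.0000 = 804.0000
edge 6: (3.5,19)→(0.5,9)  cross = 3.5·9 − 0.5·19 = 22.0000; (r_i+r_j)·cross = 4·22.0000 = 88.0000
Σcross = 582.0000 → A = |Σcross|/2 = 291.0000 mm²
Σ(r_i+r_j)·cross = 19022.5000 → first moment M = |Σ|/6 = 3170.4167
R_c = M/A = 3170.4167/291.0000 = 10.8949 mm
θ = 152° = 2.652900 rad
V = θ·R_c·A = 2.652900·10.8949·291.0000 = 8410.800 mm³

Volume = 8410.800 mm³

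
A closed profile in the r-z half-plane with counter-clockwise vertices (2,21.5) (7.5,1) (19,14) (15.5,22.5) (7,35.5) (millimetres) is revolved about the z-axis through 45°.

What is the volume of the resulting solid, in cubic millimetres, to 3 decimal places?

Profile (r,z), 5 vertices: (2,21.5) (7.5,1) (19,14) (15.5,22.5) (7,35.5)
edge 0: (2,21.5)→(7.5,1)  cross = 2·1 − 7.5·21.5 = -159.2500; (r_i+r_j)·cross = 9.5·-159.2500 = -1512.8750
edge 1: (7.5,1)→(19,14)  cross = 7.5·14 − 19·1 = 86.0000; (r_i+r_j)·cross = 26.5·86.0000 = 2279.0000
edge 2: (19,14)→(15.5,22.5)  cross = 19·22.5 − 15.5·14 = 210.5000; (r_i+r_j)·cross = 34.5·210.5000 = 7262.2500
edge 3: (15.5,22.5)→(7,35.5)  cross = 15.5·35.5 − 7·22.5 = 392.7500; (r_i+r_j)·cross = 22.5·392.7500 = 8836.8750
edge 4: (7,35.5)→(2,21.5)  cross = 7·21.5 − 2·35.5 = 79.5000; (r_i+r_j)·cross = 9·79.5000 = 715.5000
Σcross = 609.5000 → A = |Σcross|/2 = 304.7500 mm²
Σ(r_i+r_j)·cross = 17580.7500 → first moment M = |Σ|/6 = 2930.1250
R_c = M/A = 2930.1250/304.7500 = 9.6148 mm
θ = 45° = 0.785398 rad
V = θ·R_c·A = 0.785398·9.6148·304.7500 = 2301.315 mm³

Volume = 2301.315 mm³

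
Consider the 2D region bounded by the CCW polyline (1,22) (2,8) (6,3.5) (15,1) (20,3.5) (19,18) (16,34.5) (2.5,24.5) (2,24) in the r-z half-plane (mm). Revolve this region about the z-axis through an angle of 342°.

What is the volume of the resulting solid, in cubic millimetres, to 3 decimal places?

Volume = 29646.038 mm³

Profile (r,z), 9 vertices: (1,22) (2,8) (6,3.5) (15,1) (20,3.5) (19,18) (16,34.5) (2.5,24.5) (2,24)
edge 0: (1,22)→(2,8)  cross = 1·8 − 2·22 = -36.0000; (r_i+r_j)·cross = 3·-36.0000 = -108.0000
edge 1: (2,8)→(6,3.5)  cross = 2·3.5 − 6·8 = -41.0000; (r_i+r_j)·cross = 8·-41.0000 = -328.0000
edge 2: (6,3.5)→(15,1)  cross = 6·1 − 15·3.5 = -46.5000; (r_i+r_j)·cross = 21·-46.5000 = -976.5000
edge 3: (15,1)→(20,3.5)  cross = 15·3.5 − 20·1 = 32.5000; (r_i+r_j)·cross = 35·32.5000 = 1137.5000
edge 4: (20,3.5)→(19,18)  cross = 20·18 − 19·3.5 = 293.5000; (r_i+r_j)·cross = 39·293.5000 = 11446.5000
edge 5: (19,18)→(16,34.5)  cross = 19·34.5 − 16·18 = 367.5000; (r_i+r_j)·cross = 35·367.5000 = 12862.5000
edge 6: (16,34.5)→(2.5,24.5)  cross = 16·24.5 − 2.5·34.5 = 305.7500; (r_i+r_j)·cross = 18.5·305.7500 = 5656.3750
edge 7: (2.5,24.5)→(2,24)  cross = 2.5·24 − 2·24.5 = 11.0000; (r_i+r_j)·cross = 4.5·11.0000 = 49.5000
edge 8: (2,24)→(1,22)  cross = 2·22 − 1·24 = 20.0000; (r_i+r_j)·cross = 3·20.0000 = 60.0000
Σcross = 906.7500 → A = |Σcross|/2 = 453.3750 mm²
Σ(r_i+r_j)·cross = 29799.8750 → first moment M = |Σ|/6 = 4966.6458
R_c = M/A = 4966.6458/453.3750 = 10.9548 mm
θ = 342° = 5.969026 rad
V = θ·R_c·A = 5.969026·10.9548·453.3750 = 29646.038 mm³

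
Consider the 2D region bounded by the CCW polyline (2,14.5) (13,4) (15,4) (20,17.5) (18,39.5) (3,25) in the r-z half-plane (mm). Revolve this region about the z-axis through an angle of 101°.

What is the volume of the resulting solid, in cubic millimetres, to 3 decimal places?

Volume = 8354.120 mm³

Profile (r,z), 6 vertices: (2,14.5) (13,4) (15,4) (20,17.5) (18,39.5) (3,25)
edge 0: (2,14.5)→(13,4)  cross = 2·4 − 13·14.5 = -180.5000; (r_i+r_j)·cross = 15·-180.5000 = -2707.5000
edge 1: (13,4)→(15,4)  cross = 13·4 − 15·4 = -8.0000; (r_i+r_j)·cross = 28·-8.0000 = -224.0000
edge 2: (15,4)→(20,17.5)  cross = 15·17.5 − 20·4 = 182.5000; (r_i+r_j)·cross = 35·182.5000 = 6387.5000
edge 3: (20,17.5)→(18,39.5)  cross = 20·39.5 − 18·17.5 = 475.0000; (r_i+r_j)·cross = 38·475.0000 = 18050.0000
edge 4: (18,39.5)→(3,25)  cross = 18·25 − 3·39.5 = 331.5000; (r_i+r_j)·cross = 21·331.5000 = 6961.5000
edge 5: (3,25)→(2,14.5)  cross = 3·14.5 − 2·25 = -6.5000; (r_i+r_j)·cross = 5·-6.5000 = -32.5000
Σcross = 794.0000 → A = |Σcross|/2 = 397.0000 mm²
Σ(r_i+r_j)·cross = 28435.0000 → first moment M = |Σ|/6 = 4739.1667
R_c = M/A = 4739.1667/397.0000 = 11.9374 mm
θ = 101° = 1.762783 rad
V = θ·R_c·A = 1.762783·11.9374·397.0000 = 8354.120 mm³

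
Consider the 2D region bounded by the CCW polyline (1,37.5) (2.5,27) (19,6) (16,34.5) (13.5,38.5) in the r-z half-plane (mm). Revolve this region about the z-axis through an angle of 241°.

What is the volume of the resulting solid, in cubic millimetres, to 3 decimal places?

Profile (r,z), 5 vertices: (1,37.5) (2.5,27) (19,6) (16,34.5) (13.5,38.5)
edge 0: (1,37.5)→(2.5,27)  cross = 1·27 − 2.5·37.5 = -66.7500; (r_i+r_j)·cross = 3.5·-66.7500 = -233.6250
edge 1: (2.5,27)→(19,6)  cross = 2.5·6 − 19·27 = -498.0000; (r_i+r_j)·cross = 21.5·-498.0000 = -10707.0000
edge 2: (19,6)→(16,34.5)  cross = 19·34.5 − 16·6 = 559.5000; (r_i+r_j)·cross = 35·559.5000 = 19582.5000
edge 3: (16,34.5)→(13.5,38.5)  cross = 16·38.5 − 13.5·34.5 = 150.2500; (r_i+r_j)·cross = 29.5·150.2500 = 4432.3750
edge 4: (13.5,38.5)→(1,37.5)  cross = 13.5·37.5 − 1·38.5 = 467.7500; (r_i+r_j)·cross = 14.5·467.7500 = 6782.3750
Σcross = 612.7500 → A = |Σcross|/2 = 306.3750 mm²
Σ(r_i+r_j)·cross = 19856.6250 → first moment M = |Σ|/6 = 3309.4375
R_c = M/A = 3309.4375/306.3750 = 10.8019 mm
θ = 241° = 4.206243 rad
V = θ·R_c·A = 4.206243·10.8019·306.3750 = 13920.300 mm³

Volume = 13920.300 mm³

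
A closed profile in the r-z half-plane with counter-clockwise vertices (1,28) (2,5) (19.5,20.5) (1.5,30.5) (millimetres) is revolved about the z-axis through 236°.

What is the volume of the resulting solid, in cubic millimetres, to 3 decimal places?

Profile (r,z), 4 vertices: (1,28) (2,5) (19.5,20.5) (1.5,30.5)
edge 0: (1,28)→(2,5)  cross = 1·5 − 2·28 = -51.0000; (r_i+r_j)·cross = 3·-51.0000 = -153.0000
edge 1: (2,5)→(19.5,20.5)  cross = 2·20.5 − 19.5·5 = -56.5000; (r_i+r_j)·cross = 21.5·-56.5000 = -1214.7500
edge 2: (19.5,20.5)→(1.5,30.5)  cross = 19.5·30.5 − 1.5·20.5 = 564.0000; (r_i+r_j)·cross = 21·564.0000 = 11844.0000
edge 3: (1.5,30.5)→(1,28)  cross = 1.5·28 − 1·30.5 = 11.5000; (r_i+r_j)·cross = 2.5·11.5000 = 28.7500
Σcross = 468.0000 → A = |Σcross|/2 = 234.0000 mm²
Σ(r_i+r_j)·cross = 10505.0000 → first moment M = |Σ|/6 = 1750.8333
R_c = M/A = 1750.8333/234.0000 = 7.4822 mm
θ = 236° = 4.118977 rad
V = θ·R_c·A = 4.118977·7.4822·234.0000 = 7211.642 mm³

Volume = 7211.642 mm³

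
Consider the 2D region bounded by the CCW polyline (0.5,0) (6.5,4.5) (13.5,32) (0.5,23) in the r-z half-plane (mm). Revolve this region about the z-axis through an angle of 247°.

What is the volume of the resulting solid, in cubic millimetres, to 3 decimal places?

Profile (r,z), 4 vertices: (0.5,0) (6.5,4.5) (13.5,32) (0.5,23)
edge 0: (0.5,0)→(6.5,4.5)  cross = 0.5·4.5 − 6.5·0 = 2.2500; (r_i+r_j)·cross = 7·2.2500 = 15.7500
edge 1: (6.5,4.5)→(13.5,32)  cross = 6.5·32 − 13.5·4.5 = 147.2500; (r_i+r_j)·cross = 20·147.2500 = 2945.0000
edge 2: (13.5,32)→(0.5,23)  cross = 13.5·23 − 0.5·32 = 294.5000; (r_i+r_j)·cross = 14·294.5000 = 4123.0000
edge 3: (0.5,23)→(0.5,0)  cross = 0.5·0 − 0.5·23 = -11.5000; (r_i+r_j)·cross = 1·-11.5000 = -11.5000
Σcross = 432.5000 → A = |Σcross|/2 = 216.2500 mm²
Σ(r_i+r_j)·cross = 7072.2500 → first moment M = |Σ|/6 = 1178.7083
R_c = M/A = 1178.7083/216.2500 = 5.4507 mm
θ = 247° = 4.310963 rad
V = θ·R_c·A = 4.310963·5.4507·216.2500 = 5081.368 mm³

Volume = 5081.368 mm³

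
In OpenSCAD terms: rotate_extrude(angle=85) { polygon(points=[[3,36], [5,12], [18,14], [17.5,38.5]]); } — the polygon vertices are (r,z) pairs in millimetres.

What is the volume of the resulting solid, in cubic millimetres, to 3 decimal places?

Profile (r,z), 4 vertices: (3,36) (5,12) (18,14) (17.5,38.5)
edge 0: (3,36)→(5,12)  cross = 3·12 − 5·36 = -144.0000; (r_i+r_j)·cross = 8·-144.0000 = -1152.0000
edge 1: (5,12)→(18,14)  cross = 5·14 − 18·12 = -146.0000; (r_i+r_j)·cross = 23·-146.0000 = -3358.0000
edge 2: (18,14)→(17.5,38.5)  cross = 18·38.5 − 17.5·14 = 448.0000; (r_i+r_j)·cross = 35.5·448.0000 = 15904.0000
edge 3: (17.5,38.5)→(3,36)  cross = 17.5·36 − 3·38.5 = 514.5000; (r_i+r_j)·cross = 20.5·514.5000 = 10547.2500
Σcross = 672.5000 → A = |Σcross|/2 = 336.2500 mm²
Σ(r_i+r_j)·cross = 21941.2500 → first moment M = |Σ|/6 = 3656.8750
R_c = M/A = 3656.8750/336.2500 = 10.8755 mm
θ = 85° = 1.483530 rad
V = θ·R_c·A = 1.483530·10.8755·336.2500 = 5425.083 mm³

Volume = 5425.083 mm³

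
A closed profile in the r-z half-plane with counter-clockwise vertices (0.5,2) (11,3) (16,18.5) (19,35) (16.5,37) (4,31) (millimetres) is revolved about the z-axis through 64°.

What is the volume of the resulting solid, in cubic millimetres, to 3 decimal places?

Volume = 4306.728 mm³

Profile (r,z), 6 vertices: (0.5,2) (11,3) (16,18.5) (19,35) (16.5,37) (4,31)
edge 0: (0.5,2)→(11,3)  cross = 0.5·3 − 11·2 = -20.5000; (r_i+r_j)·cross = 11.5·-20.5000 = -235.7500
edge 1: (11,3)→(16,18.5)  cross = 11·18.5 − 16·3 = 155.5000; (r_i+r_j)·cross = 27·155.5000 = 4198.5000
edge 2: (16,18.5)→(19,35)  cross = 16·35 − 19·18.5 = 208.5000; (r_i+r_j)·cross = 35·208.5000 = 7297.5000
edge 3: (19,35)→(16.5,37)  cross = 19·37 − 16.5·35 = 125.5000; (r_i+r_j)·cross = 35.5·125.5000 = 4455.2500
edge 4: (16.5,37)→(4,31)  cross = 16.5·31 − 4·37 = 363.5000; (r_i+r_j)·cross = 20.5·363.5000 = 7451.7500
edge 5: (4,31)→(0.5,2)  cross = 4·2 − 0.5·31 = -7.5000; (r_i+r_j)·cross = 4.5·-7.5000 = -33.7500
Σcross = 825.0000 → A = |Σcross|/2 = 412.5000 mm²
Σ(r_i+r_j)·cross = 23133.5000 → first moment M = |Σ|/6 = 3855.5833
R_c = M/A = 3855.5833/412.5000 = 9.3469 mm
θ = 64° = 1.117011 rad
V = θ·R_c·A = 1.117011·9.3469·412.5000 = 4306.728 mm³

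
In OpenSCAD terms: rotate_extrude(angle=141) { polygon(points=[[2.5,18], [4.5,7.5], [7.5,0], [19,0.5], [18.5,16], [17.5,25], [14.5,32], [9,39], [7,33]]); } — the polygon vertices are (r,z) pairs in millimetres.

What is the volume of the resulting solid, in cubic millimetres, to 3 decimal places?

Profile (r,z), 9 vertices: (2.5,18) (4.5,7.5) (7.5,0) (19,0.5) (18.5,16) (17.5,25) (14.5,32) (9,39) (7,33)
edge 0: (2.5,18)→(4.5,7.5)  cross = 2.5·7.5 − 4.5·18 = -62.2500; (r_i+r_j)·cross = 7·-62.2500 = -435.7500
edge 1: (4.5,7.5)→(7.5,0)  cross = 4.5·0 − 7.5·7.5 = -56.2500; (r_i+r_j)·cross = 12·-56.2500 = -675.0000
edge 2: (7.5,0)→(19,0.5)  cross = 7.5·0.5 − 19·0 = 3.7500; (r_i+r_j)·cross = 26.5·3.7500 = 99.3750
edge 3: (19,0.5)→(18.5,16)  cross = 19·16 − 18.5·0.5 = 294.7500; (r_i+r_j)·cross = 37.5·294.7500 = 11053.1250
edge 4: (18.5,16)→(17.5,25)  cross = 18.5·25 − 17.5·16 = 182.5000; (r_i+r_j)·cross = 36·182.5000 = 6570.0000
edge 5: (17.5,25)→(14.5,32)  cross = 17.5·32 − 14.5·25 = 197.5000; (r_i+r_j)·cross = 32·197.5000 = 6320.0000
edge 6: (14.5,32)→(9,39)  cross = 14.5·39 − 9·32 = 277.5000; (r_i+r_j)·cross = 23.5·277.5000 = 6521.2500
edge 7: (9,39)→(7,33)  cross = 9·33 − 7·39 = 24.0000; (r_i+r_j)·cross = 16·24.0000 = 384.0000
edge 8: (7,33)→(2.5,18)  cross = 7·18 − 2.5·33 = 43.5000; (r_i+r_j)·cross = 9.5·43.5000 = 413.2500
Σcross = 905.0000 → A = |Σcross|/2 = 452.5000 mm²
Σ(r_i+r_j)·cross = 30250.2500 → first moment M = |Σ|/6 = 5041.7083
R_c = M/A = 5041.7083/452.5000 = 11.1419 mm
θ = 141° = 2.460914 rad
V = θ·R_c·A = 2.460914·11.1419·452.5000 = 12407.212 mm³

Volume = 12407.212 mm³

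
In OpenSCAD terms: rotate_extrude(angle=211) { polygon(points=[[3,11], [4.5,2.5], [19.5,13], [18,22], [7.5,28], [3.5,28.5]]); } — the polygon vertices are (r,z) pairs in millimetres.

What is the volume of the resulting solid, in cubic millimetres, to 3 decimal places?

Profile (r,z), 6 vertices: (3,11) (4.5,2.5) (19.5,13) (18,22) (7.5,28) (3.5,28.5)
edge 0: (3,11)→(4.5,2.5)  cross = 3·2.5 − 4.5·11 = -42.0000; (r_i+r_j)·cross = 7.5·-42.0000 = -315.0000
edge 1: (4.5,2.5)→(19.5,13)  cross = 4.5·13 − 19.5·2.5 = 9.7500; (r_i+r_j)·cross = 24·9.7500 = 234.0000
edge 2: (19.5,13)→(18,22)  cross = 19.5·22 − 18·13 = 195.0000; (r_i+r_j)·cross = 37.5·195.0000 = 7312.5000
edge 3: (18,22)→(7.5,28)  cross = 18·28 − 7.5·22 = 339.0000; (r_i+r_j)·cross = 25.5·339.0000 = 8644.5000
edge 4: (7.5,28)→(3.5,28.5)  cross = 7.5·28.5 − 3.5·28 = 115.7500; (r_i+r_j)·cross = 11·115.7500 = 1273.2500
edge 5: (3.5,28.5)→(3,11)  cross = 3.5·11 − 3·28.5 = -47.0000; (r_i+r_j)·cross = 6.5·-47.0000 = -305.5000
Σcross = 570.5000 → A = |Σcross|/2 = 285.2500 mm²
Σ(r_i+r_j)·cross = 16843.7500 → first moment M = |Σ|/6 = 2807.2917
R_c = M/A = 2807.2917/285.2500 = 9.8415 mm
θ = 211° = 3.682645 rad
V = θ·R_c·A = 3.682645·9.8415·285.2500 = 10338.258 mm³

Volume = 10338.258 mm³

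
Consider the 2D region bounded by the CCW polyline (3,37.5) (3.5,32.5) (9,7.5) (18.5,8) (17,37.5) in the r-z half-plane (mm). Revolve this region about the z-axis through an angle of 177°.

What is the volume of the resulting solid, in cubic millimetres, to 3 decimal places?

Volume = 12829.069 mm³

Profile (r,z), 5 vertices: (3,37.5) (3.5,32.5) (9,7.5) (18.5,8) (17,37.5)
edge 0: (3,37.5)→(3.5,32.5)  cross = 3·32.5 − 3.5·37.5 = -33.7500; (r_i+r_j)·cross = 6.5·-33.7500 = -219.3750
edge 1: (3.5,32.5)→(9,7.5)  cross = 3.5·7.5 − 9·32.5 = -266.2500; (r_i+r_j)·cross = 12.5·-266.2500 = -3328.1250
edge 2: (9,7.5)→(18.5,8)  cross = 9·8 − 18.5·7.5 = -66.7500; (r_i+r_j)·cross = 27.5·-66.7500 = -1835.6250
edge 3: (18.5,8)→(17,37.5)  cross = 18.5·37.5 − 17·8 = 557.7500; (r_i+r_j)·cross = 35.5·557.7500 = 19800.1250
edge 4: (17,37.5)→(3,37.5)  cross = 17·37.5 − 3·37.5 = 525.0000; (r_i+r_j)·cross = 20·525.0000 = 10500.0000
Σcross = 716.0000 → A = |Σcross|/2 = 358.0000 mm²
Σ(r_i+r_j)·cross = 24917.0000 → first moment M = |Σ|/6 = 4152.8333
R_c = M/A = 4152.8333/358.0000 = 11.6001 mm
θ = 177° = 3.089233 rad
V = θ·R_c·A = 3.089233·11.6001·358.0000 = 12829.069 mm³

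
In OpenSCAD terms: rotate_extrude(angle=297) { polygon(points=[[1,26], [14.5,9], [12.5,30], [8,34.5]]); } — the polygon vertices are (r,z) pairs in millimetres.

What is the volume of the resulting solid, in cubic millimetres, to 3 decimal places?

Profile (r,z), 4 vertices: (1,26) (14.5,9) (12.5,30) (8,34.5)
edge 0: (1,26)→(14.5,9)  cross = 1·9 − 14.5·26 = -368.0000; (r_i+r_j)·cross = 15.5·-368.0000 = -5704.0000
edge 1: (14.5,9)→(12.5,30)  cross = 14.5·30 − 12.5·9 = 322.5000; (r_i+r_j)·cross = 27·322.5000 = 8707.5000
edge 2: (12.5,30)→(8,34.5)  cross = 12.5·34.5 − 8·30 = 191.2500; (r_i+r_j)·cross = 20.5·191.2500 = 3920.6250
edge 3: (8,34.5)→(1,26)  cross = 8·26 − 1·34.5 = 173.5000; (r_i+r_j)·cross = 9·173.5000 = 1561.5000
Σcross = 319.2500 → A = |Σcross|/2 = 159.6250 mm²
Σ(r_i+r_j)·cross = 8485.6250 → first moment M = |Σ|/6 = 1414.2708
R_c = M/A = 1414.2708/159.6250 = 8.8600 mm
θ = 297° = 5.183628 rad
V = θ·R_c·A = 5.183628·8.8600·159.6250 = 7331.054 mm³

Volume = 7331.054 mm³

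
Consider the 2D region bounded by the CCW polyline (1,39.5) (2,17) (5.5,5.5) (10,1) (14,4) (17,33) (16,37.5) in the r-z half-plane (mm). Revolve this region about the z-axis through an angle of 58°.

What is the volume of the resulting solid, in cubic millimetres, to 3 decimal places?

Volume = 4215.517 mm³

Profile (r,z), 7 vertices: (1,39.5) (2,17) (5.5,5.5) (10,1) (14,4) (17,33) (16,37.5)
edge 0: (1,39.5)→(2,17)  cross = 1·17 − 2·39.5 = -62.0000; (r_i+r_j)·cross = 3·-62.0000 = -186.0000
edge 1: (2,17)→(5.5,5.5)  cross = 2·5.5 − 5.5·17 = -82.5000; (r_i+r_j)·cross = 7.5·-82.5000 = -618.7500
edge 2: (5.5,5.5)→(10,1)  cross = 5.5·1 − 10·5.5 = -49.5000; (r_i+r_j)·cross = 15.5·-49.5000 = -767.2500
edge 3: (10,1)→(14,4)  cross = 10·4 − 14·1 = 26.0000; (r_i+r_j)·cross = 24·26.0000 = 624.0000
edge 4: (14,4)→(17,33)  cross = 14·33 − 17·4 = 394.0000; (r_i+r_j)·cross = 31·394.0000 = 12214.0000
edge 5: (17,33)→(16,37.5)  cross = 17·37.5 − 16·33 = 109.5000; (r_i+r_j)·cross = 33·109.5000 = 3613.5000
edge 6: (16,37.5)→(1,39.5)  cross = 16·39.5 − 1·37.5 = 594.5000; (r_i+r_j)·cross = 17·594.5000 = 10106.5000
Σcross = 930.0000 → A = |Σcross|/2 = 465.0000 mm²
Σ(r_i+r_j)·cross = 24986.0000 → first moment M = |Σ|/6 = 4164.3333
R_c = M/A = 4164.3333/465.0000 = 8.9556 mm
θ = 58° = 1.012291 rad
V = θ·R_c·A = 1.012291·8.9556·465.0000 = 4215.517 mm³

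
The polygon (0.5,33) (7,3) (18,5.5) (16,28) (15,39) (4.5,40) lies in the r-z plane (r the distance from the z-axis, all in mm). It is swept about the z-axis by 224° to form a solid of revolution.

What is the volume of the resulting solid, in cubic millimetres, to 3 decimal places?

Profile (r,z), 6 vertices: (0.5,33) (7,3) (18,5.5) (16,28) (15,39) (4.5,40)
edge 0: (0.5,33)→(7,3)  cross = 0.5·3 − 7·33 = -229.5000; (r_i+r_j)·cross = 7.5·-229.5000 = -1721.2500
edge 1: (7,3)→(18,5.5)  cross = 7·5.5 − 18·3 = -15.5000; (r_i+r_j)·cross = 25·-15.5000 = -387.5000
edge 2: (18,5.5)→(16,28)  cross = 18·28 − 16·5.5 = 416.0000; (r_i+r_j)·cross = 34·416.0000 = 14144.0000
edge 3: (16,28)→(15,39)  cross = 16·39 − 15·28 = 204.0000; (r_i+r_j)·cross = 31·204.0000 = 6324.0000
edge 4: (15,39)→(4.5,40)  cross = 15·40 − 4.5·39 = 424.5000; (r_i+r_j)·cross = 19.5·424.5000 = 8277.7500
edge 5: (4.5,40)→(0.5,33)  cross = 4.5·33 − 0.5·40 = 128.5000; (r_i+r_j)·cross = 5·128.5000 = 642.5000
Σcross = 928.0000 → A = |Σcross|/2 = 464.0000 mm²
Σ(r_i+r_j)·cross = 27279.5000 → first moment M = |Σ|/6 = 4546.5833
R_c = M/A = 4546.5833/464.0000 = 9.7987 mm
θ = 224° = 3.909538 rad
V = θ·R_c·A = 3.909538·9.7987·464.0000 = 17775.038 mm³

Volume = 17775.038 mm³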